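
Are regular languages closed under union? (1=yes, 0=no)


Regular languages are closed under all standard operations:
- Union: Yes (product construction)
- Intersection: Yes (product construction)
- Complement: Yes (swap accept/reject)
- Concatenation: Yes (NFA construction)
Operation: union -> Closed

1


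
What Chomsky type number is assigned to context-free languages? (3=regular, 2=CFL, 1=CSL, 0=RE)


Chomsky hierarchy levels:
  Type 3: Regular (DFA/NFA/regex)
  Type 2: Context-free (PDA)
  Type 1: Context-sensitive
  Type 0: Recursively enumerable (TM)
'context-free' corresponds to Type 2

2


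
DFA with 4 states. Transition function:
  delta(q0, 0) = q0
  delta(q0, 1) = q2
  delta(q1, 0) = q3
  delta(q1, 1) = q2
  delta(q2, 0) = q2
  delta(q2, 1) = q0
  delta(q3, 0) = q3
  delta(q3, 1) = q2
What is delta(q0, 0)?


Looking up transition function:
delta(q0, 0) in the table
Row: q0, Column: 0
Result: q0

q0


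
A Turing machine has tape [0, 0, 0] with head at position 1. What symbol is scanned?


Tape: [0, 0, 0]
Positions: 0 1 2
Values:    0 0 0
Head at position 1
tape[1] = 0

0


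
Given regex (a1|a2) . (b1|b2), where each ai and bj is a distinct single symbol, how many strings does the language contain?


First group: 2 alternatives
Second group: 2 alternatives
Concatenation: each choice from group 1 pairs with each from group 2
Total = 2 x 2 = 4

4


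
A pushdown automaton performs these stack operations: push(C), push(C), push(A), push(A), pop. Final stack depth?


Tracing stack operations:
  push(C) -> stack = [C], depth=1
  push(C) -> stack = [C,C], depth=2
  push(A) -> stack = [C,C,A], depth=3
  push(A) -> stack = [C,C,A,A], depth=4
  pop -> removed A, stack = [C,C,A], depth=3
Final depth = 3

3


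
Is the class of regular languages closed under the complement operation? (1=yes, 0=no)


Regular languages are closed under:
- Union (DFA product construction)
- Intersection (DFA product construction)
- Complement (swap accept/reject states)
- Concatenation (NFA construction)
- Kleene star (NFA construction)
complement is in this list
Therefore: closed

1


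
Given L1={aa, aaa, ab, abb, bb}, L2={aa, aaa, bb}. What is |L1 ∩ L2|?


L1 = {aa, aaa, ab, abb, bb}
L2 = {aa, aaa, bb}
Checking each string in L1 against L2:
  'aa': in L2? Yes
  'aaa': in L2? Yes
  'ab': in L2? No
  'abb': in L2? No
  'bb': in L2? Yes
Intersection = {aa, aaa, bb}
|L1 ∩ L2| = 3

3


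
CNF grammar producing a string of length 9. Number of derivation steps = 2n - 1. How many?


Chomsky Normal Form derivation:
String length n = 9
Each step either:
  - Splits a nonterminal into two (n-1 such steps)
  - Converts a nonterminal to terminal (n such steps)
Total = (n-1) + n = 2n - 1
= 2(9) - 1
= 18 - 1
= 17

17


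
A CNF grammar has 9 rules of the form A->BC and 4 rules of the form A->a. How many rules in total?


CNF allows two rule forms:
  A -> BC (binary): 9 rules
  A -> a (terminal): 4 rules
Total = 9 + 4 = 13

13


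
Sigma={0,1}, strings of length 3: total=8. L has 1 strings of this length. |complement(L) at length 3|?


Alphabet: {0,1}
String length: 3
Total strings of length 3 = 2^3 = 8
Strings in L = 1
Complement = total - |L|
= 8 - 1
= 7

7


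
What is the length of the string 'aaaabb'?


String: 'aaaabb'
Counting characters:
  'a' appears 4 time(s)
  'b' appears 2 time(s)
Total length = 4 + 2 = 6

6


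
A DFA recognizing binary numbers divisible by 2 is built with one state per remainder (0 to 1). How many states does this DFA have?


Divisibility by 2 is tracked via the remainder mod 2: 0, 1, ..., 1
The construction assigns one state to each remainder
Number of remainders = 2

2


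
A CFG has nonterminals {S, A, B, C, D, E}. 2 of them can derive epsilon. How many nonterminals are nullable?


Nonterminals: {S, A, B, C, D, E}
A nonterminal is nullable if it can derive epsilon
Counting nullable nonterminals: 2
Total nullable = 2

2


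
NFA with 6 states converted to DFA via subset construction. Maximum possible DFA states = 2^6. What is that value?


NFA has 6 states
Subset construction: each DFA state = subset of NFA states
Maximum subsets = 2^6
2^6 = 64

64


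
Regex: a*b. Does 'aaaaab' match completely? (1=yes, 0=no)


Pattern: a*b
String: 'aaaaab'
Pattern requires: zero or more 'a's followed by exactly one 'b'
Found 5 leading 'a's
Remaining: 'b'
Remaining is exactly 'b' -> match
Result: 1

1


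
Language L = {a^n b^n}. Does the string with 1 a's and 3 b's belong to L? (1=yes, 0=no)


Language requires equal numbers of a's and b's
PDA pushes for each 'a', pops for each 'b'
Number of a's = 1
Number of b's = 3
1 != 3 -> Reject

0


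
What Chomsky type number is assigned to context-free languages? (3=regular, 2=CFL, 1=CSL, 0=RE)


Chomsky hierarchy levels:
  Type 3: Regular (DFA/NFA/regex)
  Type 2: Context-free (PDA)
  Type 1: Context-sensitive
  Type 0: Recursively enumerable (TM)
'context-free' corresponds to Type 2

2


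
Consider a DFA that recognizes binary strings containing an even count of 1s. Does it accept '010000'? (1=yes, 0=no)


DFA has 2 states: q_even (start, accept=yes) and q_odd
Processing string '010000' character by character:
  Position 0: read '0', 1-count=0 -> q_even (no change)
  Position 1: read '1', 1-count=1 -> q_odd
  Position 2: read '0', 1-count=1 -> q_odd (no change)
  Position 3: read '0', 1-count=1 -> q_odd (no change)
  Position 4: read '0', 1-count=1 -> q_odd (no change)
  Position 5: read '0', 1-count=1 -> q_odd (no change)
Final state: q_odd, total 1s = 1 (odd); the DFA requires an even count -> reject

0


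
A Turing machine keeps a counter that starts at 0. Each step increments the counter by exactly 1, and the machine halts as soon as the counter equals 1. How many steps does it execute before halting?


Counter starts at 0. Counting sequence:
  Step 1: counter = 1
Counter reached 1 -> halt
Total steps = 1

1


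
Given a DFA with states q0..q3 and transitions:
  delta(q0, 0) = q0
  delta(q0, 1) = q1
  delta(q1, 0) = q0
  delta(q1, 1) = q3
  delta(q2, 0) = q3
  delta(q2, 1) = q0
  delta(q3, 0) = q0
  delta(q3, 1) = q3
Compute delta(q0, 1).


Looking up transition function:
delta(q0, 1) in the table
Row: q0, Column: 1
Result: q1

q1


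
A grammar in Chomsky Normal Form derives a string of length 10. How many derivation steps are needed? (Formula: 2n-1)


Chomsky Normal Form derivation:
String length n = 10
Each step either:
  - Splits a nonterminal into two (n-1 such steps)
  - Converts a nonterminal to terminal (n such steps)
Total = (n-1) + n = 2n - 1
= 2(10) - 1
= 20 - 1
= 19

19


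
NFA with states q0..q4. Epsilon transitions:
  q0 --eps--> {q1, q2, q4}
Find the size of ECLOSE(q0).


Starting from q0
Initialize closure = {q0}
Follow epsilon from q0 -> add q1
Follow epsilon from q0 -> add q2
Follow epsilon from q0 -> add q4
Final closure: {q0, q1, q2, q4}
Size = 4

4


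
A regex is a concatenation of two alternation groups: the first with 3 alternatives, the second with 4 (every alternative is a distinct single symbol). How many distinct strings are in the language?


First group: 3 alternatives
Second group: 4 alternatives
Concatenation: each choice from group 1 pairs with each from group 2
Total = 3 x 4 = 12

12


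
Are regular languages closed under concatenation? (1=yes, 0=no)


Regular languages are closed under all standard operations:
- Union: Yes (product construction)
- Intersection: Yes (product construction)
- Complement: Yes (swap accept/reject)
- Concatenation: Yes (NFA construction)
Operation: concatenation -> Closed

1


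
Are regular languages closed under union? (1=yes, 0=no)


Regular languages are closed under:
- Union (DFA product construction)
- Intersection (DFA product construction)
- Complement (swap accept/reject states)
- Concatenation (NFA construction)
- Kleene star (NFA construction)
union is in this list
Therefore: closed

1


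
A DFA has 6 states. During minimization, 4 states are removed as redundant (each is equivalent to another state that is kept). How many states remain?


Original DFA: 6 states
Redundant states removed: 4
Minimized states = original - removed
= 6 - 4
= 2

2


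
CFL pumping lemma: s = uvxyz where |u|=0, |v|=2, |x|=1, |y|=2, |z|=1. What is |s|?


|s| = |u| + |v| + |x| + |y| + |z|
= 0 + 2 + 1 + 2 + 1
= 2 + 1 + 3
= 3 + 3
= 6

6


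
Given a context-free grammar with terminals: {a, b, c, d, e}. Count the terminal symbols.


Terminal symbols: a, b, c, d, e
Counting each: a (#1), b (#2), c (#3), d (#4), e (#5)
Total = 5

5


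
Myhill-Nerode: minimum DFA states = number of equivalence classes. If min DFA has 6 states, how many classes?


Myhill-Nerode theorem:
Number of equivalence classes = number of states in minimal DFA
Minimal DFA states = 6
Therefore equivalence classes = 6

6


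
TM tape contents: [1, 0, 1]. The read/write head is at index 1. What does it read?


Tape: [1, 0, 1]
Positions: 0 1 2
Values:    1 0 1
Head at position 1
tape[1] = 0

0


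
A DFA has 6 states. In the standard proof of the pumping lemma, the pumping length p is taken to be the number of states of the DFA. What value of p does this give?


Pumping lemma for regular languages (standard proof):
Take p = |Q|, the number of DFA states.
Any string of length >= |Q| passes through |Q|+1 states while reading its first |Q| symbols,
so by pigeonhole some state repeats, giving the loop that can be pumped.
Here |Q| = 6
Therefore the proof uses p = 6

6


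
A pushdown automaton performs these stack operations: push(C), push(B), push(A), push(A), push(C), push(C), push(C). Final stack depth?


Tracing stack operations:
  push(C) -> stack = [C], depth=1
  push(B) -> stack = [C,B], depth=2
  push(A) -> stack = [C,B,A], depth=3
  push(A) -> stack = [C,B,A,A], depth=4
  push(C) -> stack = [C,B,A,A,C], depth=5
  push(C) -> stack = [C,B,A,A,C,C], depth=6
  push(C) -> stack = [C,B,A,A,C,C,C], depth=7
Final depth = 7

7


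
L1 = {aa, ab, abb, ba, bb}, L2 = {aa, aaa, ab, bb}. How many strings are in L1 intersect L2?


L1 = {aa, ab, abb, ba, bb}
L2 = {aa, aaa, ab, bb}
Checking each string in L1 against L2:
  'aa': in L2? Yes
  'ab': in L2? Yes
  'abb': in L2? No
  'ba': in L2? No
  'bb': in L2? Yes
Intersection = {aa, ab, bb}
|L1 ∩ L2| = 3

3


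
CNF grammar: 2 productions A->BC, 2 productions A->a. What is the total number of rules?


CNF allows two rule forms:
  A -> BC (binary): 2 rules
  A -> a (terminal): 2 rules
Total = 2 + 2 = 4

4


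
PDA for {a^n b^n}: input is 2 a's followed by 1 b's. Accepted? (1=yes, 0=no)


Language requires equal numbers of a's and b's
PDA pushes for each 'a', pops for each 'b'
Number of a's = 2
Number of b's = 1
2 != 1 -> Reject

0


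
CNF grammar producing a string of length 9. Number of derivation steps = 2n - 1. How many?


Chomsky Normal Form derivation:
String length n = 9
Each step either:
  - Splits a nonterminal into two (n-1 such steps)
  - Converts a nonterminal to terminal (n such steps)
Total = (n-1) + n = 2n - 1
= 2(9) - 1
= 18 - 1
= 17

17


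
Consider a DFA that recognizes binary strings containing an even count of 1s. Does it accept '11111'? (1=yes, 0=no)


DFA has 2 states: q_even (start, accept=yes) and q_odd
Processing string '11111' character by character:
  Position 0: read '1', 1-count=1 -> q_odd
  Position 1: read '1', 1-count=2 -> q_even
  Position 2: read '1', 1-count=3 -> q_odd
  Position 3: read '1', 1-count=4 -> q_even
  Position 4: read '1', 1-count=5 -> q_odd
Final state: q_odd, total 1s = 5 (odd); the DFA requires an even count -> reject

0


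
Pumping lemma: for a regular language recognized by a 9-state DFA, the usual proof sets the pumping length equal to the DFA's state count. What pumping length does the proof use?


Pumping lemma for regular languages (standard proof):
Take p = |Q|, the number of DFA states.
Any string of length >= |Q| passes through |Q|+1 states while reading its first |Q| symbols,
so by pigeonhole some state repeats, giving the loop that can be pumped.
Here |Q| = 9
Therefore the proof uses p = 9

9


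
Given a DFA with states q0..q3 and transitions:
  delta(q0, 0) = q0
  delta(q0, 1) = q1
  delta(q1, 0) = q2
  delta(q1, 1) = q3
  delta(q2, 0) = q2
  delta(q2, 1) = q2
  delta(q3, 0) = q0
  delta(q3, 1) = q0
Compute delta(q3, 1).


Looking up transition function:
delta(q3, 1) in the table
Row: q3, Column: 1
Result: q0

q0


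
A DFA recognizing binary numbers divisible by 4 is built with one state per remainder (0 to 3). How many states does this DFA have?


Divisibility by 4 is tracked via the remainder mod 4: 0, 1, ..., 3
The construction assigns one state to each remainder
Number of remainders = 4

4


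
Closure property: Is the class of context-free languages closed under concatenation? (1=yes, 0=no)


CFL closure properties:
  Closed under: union, concatenation, Kleene star
  NOT closed under: intersection, complement
Operation 'concatenation' is in closed list -> Yes (closed)

1


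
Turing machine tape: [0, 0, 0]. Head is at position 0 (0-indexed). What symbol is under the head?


Tape: [0, 0, 0]
Positions: 0 1 2
Values:    0 0 0
Head at position 0
tape[0] = 0

0


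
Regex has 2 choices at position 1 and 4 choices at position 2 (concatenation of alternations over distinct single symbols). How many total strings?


First group: 2 alternatives
Second group: 4 alternatives
Concatenation: each choice from group 1 pairs with each from group 2
Total = 2 x 4 = 8

8


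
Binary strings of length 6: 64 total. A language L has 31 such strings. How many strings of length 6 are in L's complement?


Alphabet: {0,1}
String length: 6
Total strings of length 6 = 2^6 = 64
Strings in L = 31
Complement = total - |L|
= 64 - 31
= 33

33


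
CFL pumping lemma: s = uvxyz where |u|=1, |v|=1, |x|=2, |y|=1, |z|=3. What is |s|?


|s| = |u| + |v| + |x| + |y| + |z|
= 1 + 1 + 2 + 1 + 3
= 2 + 2 + 4
= 4 + 4
= 8

8


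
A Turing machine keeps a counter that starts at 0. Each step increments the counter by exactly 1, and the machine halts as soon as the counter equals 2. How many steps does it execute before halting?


Counter starts at 0. Counting sequence:
  Step 1: counter = 1
  Step 2: counter = 2
Counter reached 2 -> halt
Total steps = 2

2


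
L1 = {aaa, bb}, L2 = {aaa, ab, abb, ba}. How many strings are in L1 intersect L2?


L1 = {aaa, bb}
L2 = {aaa, ab, abb, ba}
Checking each string in L1 against L2:
  'aaa': in L2? Yes
  'bb': in L2? No
Intersection = {aaa}
|L1 ∩ L2| = 1

1


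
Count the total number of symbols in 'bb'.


String: 'bb'
Counting characters:
  'b' appears 2 time(s)
Total length = 0 + 2 = 2

2


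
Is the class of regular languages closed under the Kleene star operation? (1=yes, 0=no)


Regular languages are closed under:
- Union (DFA product construction)
- Intersection (DFA product construction)
- Complement (swap accept/reject states)
- Concatenation (NFA construction)
- Kleene star (NFA construction)
Kleene star is in this list
Therefore: closed

1


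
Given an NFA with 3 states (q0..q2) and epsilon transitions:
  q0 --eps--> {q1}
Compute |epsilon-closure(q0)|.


Starting from q0
Initialize closure = {q0}
Follow epsilon from q0 -> add q1
Final closure: {q0, q1}
Size = 2

2


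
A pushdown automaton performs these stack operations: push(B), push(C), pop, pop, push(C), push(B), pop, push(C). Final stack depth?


Tracing stack operations:
  push(B) -> stack = [B], depth=1
  push(C) -> stack = [B,C], depth=2
  pop -> removed C, stack = [B], depth=1
  pop -> removed B, stack = [], depth=0
  push(C) -> stack = [C], depth=1
  push(B) -> stack = [C,B], depth=2
  pop -> removed B, stack = [C], depth=1
  push(C) -> stack = [C,C], depth=2
Final depth = 2

2


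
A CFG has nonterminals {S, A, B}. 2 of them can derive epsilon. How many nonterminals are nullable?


Nonterminals: {S, A, B}
A nonterminal is nullable if it can derive epsilon
Counting nullable nonterminals: 2
Total nullable = 2

2


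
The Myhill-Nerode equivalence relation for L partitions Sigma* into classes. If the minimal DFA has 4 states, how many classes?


Myhill-Nerode theorem:
Number of equivalence classes = number of states in minimal DFA
Minimal DFA states = 4
Therefore equivalence classes = 4

4


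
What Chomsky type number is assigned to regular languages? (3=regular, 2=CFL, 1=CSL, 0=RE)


Chomsky hierarchy levels:
  Type 3: Regular (DFA/NFA/regex)
  Type 2: Context-free (PDA)
  Type 1: Context-sensitive
  Type 0: Recursively enumerable (TM)
'regular' corresponds to Type 3

3


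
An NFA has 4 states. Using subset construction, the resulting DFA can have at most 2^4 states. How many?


NFA has 4 states
Subset construction: each DFA state = subset of NFA states
Maximum subsets = 2^4
2^4 = 16

16


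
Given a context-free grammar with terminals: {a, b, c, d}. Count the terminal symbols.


Terminal symbols: a, b, c, d
Counting each: a (#1), b (#2), c (#3), d (#4)
Total = 4

4


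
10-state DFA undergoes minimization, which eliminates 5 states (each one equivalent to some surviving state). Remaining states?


Original DFA: 10 states
Redundant states removed: 5
Minimized states = original - removed
= 10 - 5
= 5

5


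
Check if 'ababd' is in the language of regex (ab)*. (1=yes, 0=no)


Pattern: (ab)*
String: 'ababd'
Pattern requires: zero or more repetitions of 'ab'
Length 5 is odd -> cannot be (ab)* -> no match
Result: 0

0


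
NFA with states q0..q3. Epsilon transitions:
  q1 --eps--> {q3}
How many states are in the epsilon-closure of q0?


Starting from q0
Initialize closure = {q0}
q0 has no outgoing epsilon transitions -> nothing to add
Final closure: {q0}
Size = 1

1


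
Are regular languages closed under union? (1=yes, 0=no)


Regular languages are closed under:
- Union (DFA product construction)
- Intersection (DFA product construction)
- Complement (swap accept/reject states)
- Concatenation (NFA construction)
- Kleene star (NFA construction)
union is in this list
Therefore: closed

1


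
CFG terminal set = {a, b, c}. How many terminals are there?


Terminal symbols: a, b, c
Counting each: a (#1), b (#2), c (#3)
Total = 3

3


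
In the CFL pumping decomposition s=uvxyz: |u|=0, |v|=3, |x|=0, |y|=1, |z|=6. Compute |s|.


|s| = |u| + |v| + |x| + |y| + |z|
= 0 + 3 + 0 + 1 + 6
= 3 + 0 + 7
= 3 + 7
= 10

10


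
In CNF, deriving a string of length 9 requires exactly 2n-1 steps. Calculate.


Chomsky Normal Form derivation:
String length n = 9
Each step either:
  - Splits a nonterminal into two (n-1 such steps)
  - Converts a nonterminal to terminal (n such steps)
Total = (n-1) + n = 2n - 1
= 2(9) - 1
= 18 - 1
= 17

17


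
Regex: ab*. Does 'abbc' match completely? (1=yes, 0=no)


Pattern: ab*
String: 'abbc'
Pattern requires: exactly one 'a' followed by zero or more 'b's
First char is 'a' -> OK
Rest 'bbc': all b's? No
Result: 0

0


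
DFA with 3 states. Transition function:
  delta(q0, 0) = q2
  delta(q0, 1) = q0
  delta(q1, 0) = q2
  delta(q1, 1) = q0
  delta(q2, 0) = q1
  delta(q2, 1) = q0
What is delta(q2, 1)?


Looking up transition function:
delta(q2, 1) in the table
Row: q2, Column: 1
Result: q0

q0


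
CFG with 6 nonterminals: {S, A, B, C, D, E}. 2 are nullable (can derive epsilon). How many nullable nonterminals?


Nonterminals: {S, A, B, C, D, E}
A nonterminal is nullable if it can derive epsilon
Counting nullable nonterminals: 2
Total nullable = 2

2


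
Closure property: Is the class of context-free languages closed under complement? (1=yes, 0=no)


CFL closure properties:
  Closed under: union, concatenation, Kleene star
  NOT closed under: intersection, complement
Operation 'complement' is in not-closed list -> No (not closed)

0


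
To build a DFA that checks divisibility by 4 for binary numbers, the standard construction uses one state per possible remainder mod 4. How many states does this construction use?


Divisibility by 4 is tracked via the remainder mod 4: 0, 1, ..., 3
The construction assigns one state to each remainder
Number of remainders = 4

4


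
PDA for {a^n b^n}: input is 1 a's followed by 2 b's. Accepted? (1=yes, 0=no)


Language requires equal numbers of a's and b's
PDA pushes for each 'a', pops for each 'b'
Number of a's = 1
Number of b's = 2
1 != 2 -> Reject

0


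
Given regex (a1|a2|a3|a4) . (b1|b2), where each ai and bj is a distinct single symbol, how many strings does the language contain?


First group: 4 alternatives
Second group: 2 alternatives
Concatenation: each choice from group 1 pairs with each from group 2
Total = 4 x 2 = 8

8


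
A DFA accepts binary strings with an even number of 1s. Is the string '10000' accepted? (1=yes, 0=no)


DFA has 2 states: q_even (start, accept=yes) and q_odd
Processing string '10000' character by character:
  Position 0: read '1', 1-count=1 -> q_odd
  Position 1: read '0', 1-count=1 -> q_odd (no change)
  Position 2: read '0', 1-count=1 -> q_odd (no change)
  Position 3: read '0', 1-count=1 -> q_odd (no change)
  Position 4: read '0', 1-count=1 -> q_odd (no change)
Final state: q_odd, total 1s = 1 (odd); the DFA requires an even count -> reject

0


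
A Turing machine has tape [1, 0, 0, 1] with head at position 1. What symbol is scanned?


Tape: [1, 0, 0, 1]
Positions: 0 1 2 3
Values:    1 0 0 1
Head at position 1
tape[1] = 0

0


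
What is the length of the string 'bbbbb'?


String: 'bbbbb'
Counting characters:
  'b' appears 5 time(s)
Total length = 0 + 5 = 5

5


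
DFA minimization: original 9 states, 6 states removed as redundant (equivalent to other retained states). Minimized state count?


Original DFA: 9 states
Redundant states removed: 6
Minimized states = original - removed
= 9 - 6
= 3

3


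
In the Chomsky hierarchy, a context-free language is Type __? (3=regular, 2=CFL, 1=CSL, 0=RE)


Chomsky hierarchy levels:
  Type 3: Regular (DFA/NFA/regex)
  Type 2: Context-free (PDA)
  Type 1: Context-sensitive
  Type 0: Recursively enumerable (TM)
'context-free' corresponds to Type 2

2


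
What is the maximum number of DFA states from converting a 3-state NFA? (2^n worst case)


NFA has 3 states
Subset construction: each DFA state = subset of NFA states
Maximum subsets = 2^3
2^3 = 8

8


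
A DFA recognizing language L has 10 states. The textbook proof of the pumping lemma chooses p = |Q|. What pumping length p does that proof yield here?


Pumping lemma for regular languages (standard proof):
Take p = |Q|, the number of DFA states.
Any string of length >= |Q| passes through |Q|+1 states while reading its first |Q| symbols,
so by pigeonhole some state repeats, giving the loop that can be pumped.
Here |Q| = 10
Therefore the proof uses p = 10

10


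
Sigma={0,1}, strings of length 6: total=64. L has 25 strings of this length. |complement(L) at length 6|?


Alphabet: {0,1}
String length: 6
Total strings of length 6 = 2^6 = 64
Strings in L = 25
Complement = total - |L|
= 64 - 25
= 39

39


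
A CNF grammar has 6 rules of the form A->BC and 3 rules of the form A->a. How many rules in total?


CNF allows two rule forms:
  A -> BC (binary): 6 rules
  A -> a (terminal): 3 rules
Total = 6 + 3 = 9

9


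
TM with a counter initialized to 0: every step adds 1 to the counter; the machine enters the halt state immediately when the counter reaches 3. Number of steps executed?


Counter starts at 0. Counting sequence:
  Step 1: counter = 1
  Step 2: counter = 2
  Step 3: counter = 3
Counter reached 3 -> halt
Total steps = 3

3


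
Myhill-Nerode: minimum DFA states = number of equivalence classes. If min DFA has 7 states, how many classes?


Myhill-Nerode theorem:
Number of equivalence classes = number of states in minimal DFA
Minimal DFA states = 7
Therefore equivalence classes = 7

7


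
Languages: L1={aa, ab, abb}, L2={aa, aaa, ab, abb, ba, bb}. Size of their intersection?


L1 = {aa, ab, abb}
L2 = {aa, aaa, ab, abb, ba, bb}
Checking each string in L1 against L2:
  'aa': in L2? Yes
  'ab': in L2? Yes
  'abb': in L2? Yes
Intersection = {aa, ab, abb}
|L1 ∩ L2| = 3

3


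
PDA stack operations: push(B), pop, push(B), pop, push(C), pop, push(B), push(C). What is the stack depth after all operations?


Tracing stack operations:
  push(B) -> stack = [B], depth=1
  pop -> removed B, stack = [], depth=0
  push(B) -> stack = [B], depth=1
  pop -> removed B, stack = [], depth=0
  push(C) -> stack = [C], depth=1
  pop -> removed C, stack = [], depth=0
  push(B) -> stack = [B], depth=1
  push(C) -> stack = [B,C], depth=2
Final depth = 2

2


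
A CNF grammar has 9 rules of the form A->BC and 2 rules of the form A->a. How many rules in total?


CNF allows two rule forms:
  A -> BC (binary): 9 rules
  A -> a (terminal): 2 rules
Total = 9 + 2 = 11

11


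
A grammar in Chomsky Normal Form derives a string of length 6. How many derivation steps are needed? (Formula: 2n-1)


Chomsky Normal Form derivation:
String length n = 6
Each step either:
  - Splits a nonterminal into two (n-1 such steps)
  - Converts a nonterminal to terminal (n such steps)
Total = (n-1) + n = 2n - 1
= 2(6) - 1
= 12 - 1
= 11

11


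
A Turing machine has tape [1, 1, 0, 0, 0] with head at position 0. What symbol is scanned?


Tape: [1, 1, 0, 0, 0]
Positions: 0 1 2 3 4
Values:    1 1 0 0 0
Head at position 0
tape[0] = 1

1


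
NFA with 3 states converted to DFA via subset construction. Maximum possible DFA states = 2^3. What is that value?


NFA has 3 states
Subset construction: each DFA state = subset of NFA states
Maximum subsets = 2^3
2^3 = 8

8


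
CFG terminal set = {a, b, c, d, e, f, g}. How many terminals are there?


Terminal symbols: a, b, c, d, e, f, g
Counting each: a (#1), b (#2), c (#3), d (#4), e (#5), f (#6), g (#7)
Total = 7

7


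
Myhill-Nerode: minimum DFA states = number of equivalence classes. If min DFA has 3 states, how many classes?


Myhill-Nerode theorem:
Number of equivalence classes = number of states in minimal DFA
Minimal DFA states = 3
Therefore equivalence classes = 3

3


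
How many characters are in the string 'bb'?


String: 'bb'
Counting characters:
  'b' appears 2 time(s)
Total length = 0 + 2 = 2

2


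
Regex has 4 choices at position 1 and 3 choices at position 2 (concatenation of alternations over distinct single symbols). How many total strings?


First group: 4 alternatives
Second group: 3 alternatives
Concatenation: each choice from group 1 pairs with each from group 2
Total = 4 x 3 = 12

12


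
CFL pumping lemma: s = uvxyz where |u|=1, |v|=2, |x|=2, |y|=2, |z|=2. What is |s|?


|s| = |u| + |v| + |x| + |y| + |z|
= 1 + 2 + 2 + 2 + 2
= 3 + 2 + 4
= 5 + 4
= 9

9


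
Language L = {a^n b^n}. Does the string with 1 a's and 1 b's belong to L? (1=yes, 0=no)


Language requires equal numbers of a's and b's
PDA pushes for each 'a', pops for each 'b'
Number of a's = 1
Number of b's = 1
1 == 1 -> Accept

1


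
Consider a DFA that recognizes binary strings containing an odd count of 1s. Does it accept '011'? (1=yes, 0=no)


DFA has 2 states: q_even (start, accept=no) and q_odd
Processing string '011' character by character:
  Position 0: read '0', 1-count=0 -> q_even (no change)
  Position 1: read '1', 1-count=1 -> q_odd
  Position 2: read '1', 1-count=2 -> q_even
Final state: q_even, total 1s = 2 (even); the DFA requires an odd count -> reject

0


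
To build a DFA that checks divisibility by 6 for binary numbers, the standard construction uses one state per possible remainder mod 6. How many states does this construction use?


Divisibility by 6 is tracked via the remainder mod 6: 0, 1, ..., 5
The construction assigns one state to each remainder
Number of remainders = 6

6


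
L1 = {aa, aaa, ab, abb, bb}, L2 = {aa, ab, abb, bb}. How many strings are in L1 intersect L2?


L1 = {aa, aaa, ab, abb, bb}
L2 = {aa, ab, abb, bb}
Checking each string in L1 against L2:
  'aa': in L2? Yes
  'aaa': in L2? No
  'ab': in L2? Yes
  'abb': in L2? Yes
  'bb': in L2? Yes
Intersection = {aa, ab, abb, bb}
|L1 ∩ L2| = 4

4


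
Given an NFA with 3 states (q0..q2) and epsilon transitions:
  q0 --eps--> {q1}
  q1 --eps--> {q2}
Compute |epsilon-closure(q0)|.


Starting from q0
Initialize closure = {q0}
Follow epsilon from q0 -> add q1
Follow epsilon from q1 -> add q2
Final closure: {q0, q1, q2}
Size = 3

3


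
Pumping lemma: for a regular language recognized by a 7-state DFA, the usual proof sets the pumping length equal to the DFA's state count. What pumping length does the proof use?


Pumping lemma for regular languages (standard proof):
Take p = |Q|, the number of DFA states.
Any string of length >= |Q| passes through |Q|+1 states while reading its first |Q| symbols,
so by pigeonhole some state repeats, giving the loop that can be pumped.
Here |Q| = 7
Therefore the proof uses p = 7

7


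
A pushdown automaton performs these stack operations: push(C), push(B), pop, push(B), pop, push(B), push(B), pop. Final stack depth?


Tracing stack operations:
  push(C) -> stack = [C], depth=1
  push(B) -> stack = [C,B], depth=2
  pop -> removed B, stack = [C], depth=1
  push(B) -> stack = [C,B], depth=2
  pop -> removed B, stack = [C], depth=1
  push(B) -> stack = [C,B], depth=2
  push(B) -> stack = [C,B,B], depth=3
  pop -> removed B, stack = [C,B], depth=2
Final depth = 2

2


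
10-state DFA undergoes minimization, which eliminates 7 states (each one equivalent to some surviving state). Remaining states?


Original DFA: 10 states
Redundant states removed: 7
Minimized states = original - removed
= 10 - 7
= 3

3


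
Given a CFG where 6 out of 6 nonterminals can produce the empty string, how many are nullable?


Nonterminals: {S, A, B, C, D, E}
A nonterminal is nullable if it can derive epsilon
Counting nullable nonterminals: 6
Total nullable = 6

6


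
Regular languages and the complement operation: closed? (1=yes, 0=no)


Regular languages are closed under all standard operations:
- Union: Yes (product construction)
- Intersection: Yes (product construction)
- Complement: Yes (swap accept/reject)
- Concatenation: Yes (NFA construction)
Operation: complement -> Closed

1


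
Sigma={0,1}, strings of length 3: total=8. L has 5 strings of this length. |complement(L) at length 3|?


Alphabet: {0,1}
String length: 3
Total strings of length 3 = 2^3 = 8
Strings in L = 5
Complement = total - |L|
= 8 - 5
= 3

3


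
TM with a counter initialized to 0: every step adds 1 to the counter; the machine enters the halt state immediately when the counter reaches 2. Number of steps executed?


Counter starts at 0. Counting sequence:
  Step 1: counter = 1
  Step 2: counter = 2
Counter reached 2 -> halt
Total steps = 2

2


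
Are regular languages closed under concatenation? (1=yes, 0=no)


Regular languages are closed under:
- Union (DFA product construction)
- Intersection (DFA product construction)
- Complement (swap accept/reject states)
- Concatenation (NFA construction)
- Kleene star (NFA construction)
concatenation is in this list
Therefore: closed

1


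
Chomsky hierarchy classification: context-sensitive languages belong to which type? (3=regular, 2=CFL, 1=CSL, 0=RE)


Chomsky hierarchy levels:
  Type 3: Regular (DFA/NFA/regex)
  Type 2: Context-free (PDA)
  Type 1: Context-sensitive
  Type 0: Recursively enumerable (TM)
'context-sensitive' corresponds to Type 1

1


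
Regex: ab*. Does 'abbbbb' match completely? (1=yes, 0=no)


Pattern: ab*
String: 'abbbbb'
Pattern requires: exactly one 'a' followed by zero or more 'b's
First char is 'a' -> OK
Rest 'bbbbb': all b's? Yes
Result: 1

1


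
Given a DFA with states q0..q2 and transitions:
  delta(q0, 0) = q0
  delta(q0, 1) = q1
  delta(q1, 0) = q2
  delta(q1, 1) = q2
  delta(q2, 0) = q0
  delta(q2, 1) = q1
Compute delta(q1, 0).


Looking up transition function:
delta(q1, 0) in the table
Row: q1, Column: 0
Result: q2

q2


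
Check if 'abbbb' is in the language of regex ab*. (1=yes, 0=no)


Pattern: ab*
String: 'abbbb'
Pattern requires: exactly one 'a' followed by zero or more 'b's
First char is 'a' -> OK
Rest 'bbbb': all b's? Yes
Result: 1

1


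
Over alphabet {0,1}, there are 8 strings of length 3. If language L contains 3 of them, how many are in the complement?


Alphabet: {0,1}
String length: 3
Total strings of length 3 = 2^3 = 8
Strings in L = 3
Complement = total - |L|
= 8 - 3
= 5

5


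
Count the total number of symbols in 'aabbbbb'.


String: 'aabbbbb'
Counting characters:
  'a' appears 2 time(s)
  'b' appears 5 time(s)
Total length = 2 + 5 = 7

7


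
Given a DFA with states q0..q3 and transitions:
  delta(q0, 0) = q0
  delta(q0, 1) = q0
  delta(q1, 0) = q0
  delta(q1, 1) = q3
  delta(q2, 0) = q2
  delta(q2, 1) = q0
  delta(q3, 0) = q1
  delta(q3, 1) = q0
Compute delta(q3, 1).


Looking up transition function:
delta(q3, 1) in the table
Row: q3, Column: 1
Result: q0

q0


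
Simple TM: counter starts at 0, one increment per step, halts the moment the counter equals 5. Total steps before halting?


Counter starts at 0. Counting sequence:
  Step 1: counter = 1
  Step 2: counter = 2
  Step 3: counter = 3
  Step 4: counter = 4
  Step 5: counter = 5
Counter reached 5 -> halt
Total steps = 5

5


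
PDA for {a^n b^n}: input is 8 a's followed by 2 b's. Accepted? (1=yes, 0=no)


Language requires equal numbers of a's and b's
PDA pushes for each 'a', pops for each 'b'
Number of a's = 8
Number of b's = 2
8 != 2 -> Reject

0


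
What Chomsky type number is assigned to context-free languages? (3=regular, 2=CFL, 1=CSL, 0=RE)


Chomsky hierarchy levels:
  Type 3: Regular (DFA/NFA/regex)
  Type 2: Context-free (PDA)
  Type 1: Context-sensitive
  Type 0: Recursively enumerable (TM)
'context-free' corresponds to Type 2

2


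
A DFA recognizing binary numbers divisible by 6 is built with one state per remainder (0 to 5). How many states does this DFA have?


Divisibility by 6 is tracked via the remainder mod 6: 0, 1, ..., 5
The construction assigns one state to each remainder
Number of remainders = 6

6


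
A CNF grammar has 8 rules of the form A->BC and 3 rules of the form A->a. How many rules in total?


CNF allows two rule forms:
  A -> BC (binary): 8 rules
  A -> a (terminal): 3 rules
Total = 8 + 3 = 11

11


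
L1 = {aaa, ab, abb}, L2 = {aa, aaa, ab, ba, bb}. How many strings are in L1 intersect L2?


L1 = {aaa, ab, abb}
L2 = {aa, aaa, ab, ba, bb}
Checking each string in L1 against L2:
  'aaa': in L2? Yes
  'ab': in L2? Yes
  'abb': in L2? No
Intersection = {aaa, ab}
|L1 ∩ L2| = 2

2


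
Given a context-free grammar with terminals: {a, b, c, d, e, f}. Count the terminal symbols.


Terminal symbols: a, b, c, d, e, f
Counting each: a (#1), b (#2), c (#3), d (#4), e (#5), f (#6)
Total = 6

6


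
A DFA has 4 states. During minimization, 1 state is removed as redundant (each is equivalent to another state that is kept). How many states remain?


Original DFA: 4 states
Redundant states removed: 1
Minimized states = original - removed
= 4 - 1
= 3

3


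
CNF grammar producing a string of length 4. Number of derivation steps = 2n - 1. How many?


Chomsky Normal Form derivation:
String length n = 4
Each step either:
  - Splits a nonterminal into two (n-1 such steps)
  - Converts a nonterminal to terminal (n such steps)
Total = (n-1) + n = 2n - 1
= 2(4) - 1
= 8 - 1
= 7

7


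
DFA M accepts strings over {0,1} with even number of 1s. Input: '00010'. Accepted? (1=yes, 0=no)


DFA has 2 states: q_even (start, accept=yes) and q_odd
Processing string '00010' character by character:
  Position 0: read '0', 1-count=0 -> q_even (no change)
  Position 1: read '0', 1-count=0 -> q_even (no change)
  Position 2: read '0', 1-count=0 -> q_even (no change)
  Position 3: read '1', 1-count=1 -> q_odd
  Position 4: read '0', 1-count=1 -> q_odd (no change)
Final state: q_odd, total 1s = 1 (odd); the DFA requires an even count -> reject

0


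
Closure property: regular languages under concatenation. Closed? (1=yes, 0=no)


Regular languages are closed under:
- Union (DFA product construction)
- Intersection (DFA product construction)
- Complement (swap accept/reject states)
- Concatenation (NFA construction)
- Kleene star (NFA construction)
concatenation is in this list
Therefore: closed

1


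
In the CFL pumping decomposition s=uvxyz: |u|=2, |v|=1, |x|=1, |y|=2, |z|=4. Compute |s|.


|s| = |u| + |v| + |x| + |y| + |z|
= 2 + 1 + 1 + 2 + 4
= 3 + 1 + 6
= 4 + 6
= 10

10


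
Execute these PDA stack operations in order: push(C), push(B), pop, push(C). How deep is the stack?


Tracing stack operations:
  push(C) -> stack = [C], depth=1
  push(B) -> stack = [C,B], depth=2
  pop -> removed B, stack = [C], depth=1
  push(C) -> stack = [C,C], depth=2
Final depth = 2

2


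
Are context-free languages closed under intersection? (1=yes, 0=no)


CFL closure properties:
  Closed under: union, concatenation, Kleene star
  NOT closed under: intersection, complement
Operation 'intersection' is in not-closed list -> No (not closed)

0


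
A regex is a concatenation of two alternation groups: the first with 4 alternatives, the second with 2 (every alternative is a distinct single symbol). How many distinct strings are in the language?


First group: 4 alternatives
Second group: 2 alternatives
Concatenation: each choice from group 1 pairs with each from group 2
Total = 4 x 2 = 8

8


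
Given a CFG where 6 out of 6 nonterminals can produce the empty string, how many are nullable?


Nonterminals: {S, A, B, C, D, E}
A nonterminal is nullable if it can derive epsilon
Counting nullable nonterminals: 6
Total nullable = 6

6


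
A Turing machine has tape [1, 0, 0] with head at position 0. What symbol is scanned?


Tape: [1, 0, 0]
Positions: 0 1 2
Values:    1 0 0
Head at position 0
tape[0] = 1

1


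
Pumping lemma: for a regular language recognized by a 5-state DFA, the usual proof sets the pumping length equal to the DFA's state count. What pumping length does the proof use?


Pumping lemma for regular languages (standard proof):
Take p = |Q|, the number of DFA states.
Any string of length >= |Q| passes through |Q|+1 states while reading its first |Q| symbols,
so by pigeonhole some state repeats, giving the loop that can be pumped.
Here |Q| = 5
Therefore the proof uses p = 5

5


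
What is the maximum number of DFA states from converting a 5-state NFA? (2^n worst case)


NFA has 5 states
Subset construction: each DFA state = subset of NFA states
Maximum subsets = 2^5
2^5 = 32

32


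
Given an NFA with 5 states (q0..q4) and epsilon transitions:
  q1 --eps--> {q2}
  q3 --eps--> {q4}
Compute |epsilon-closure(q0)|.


Starting from q0
Initialize closure = {q0}
q0 has no outgoing epsilon transitions -> nothing to add
Final closure: {q0}
Size = 1

1


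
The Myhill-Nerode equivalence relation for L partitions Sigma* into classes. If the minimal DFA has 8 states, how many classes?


Myhill-Nerode theorem:
Number of equivalence classes = number of states in minimal DFA
Minimal DFA states = 8
Therefore equivalence classes = 8

8


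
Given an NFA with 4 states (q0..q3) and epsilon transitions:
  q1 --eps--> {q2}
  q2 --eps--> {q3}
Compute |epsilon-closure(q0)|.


Starting from q0
Initialize closure = {q0}
q0 has no outgoing epsilon transitions -> nothing to add
Final closure: {q0}
Size = 1

1


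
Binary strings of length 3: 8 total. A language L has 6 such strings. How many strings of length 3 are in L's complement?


Alphabet: {0,1}
String length: 3
Total strings of length 3 = 2^3 = 8
Strings in L = 6
Complement = total - |L|
= 8 - 6
= 2

2


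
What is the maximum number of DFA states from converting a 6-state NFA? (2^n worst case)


NFA has 6 states
Subset construction: each DFA state = subset of NFA states
Maximum subsets = 2^6
2^6 = 64

64
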